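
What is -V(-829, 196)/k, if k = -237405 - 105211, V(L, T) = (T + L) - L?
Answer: 49/85654 ≈ 0.00057207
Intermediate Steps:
V(L, T) = T (V(L, T) = (L + T) - L = T)
k = -342616
-V(-829, 196)/k = -196/(-342616) = -196*(-1)/342616 = -1*(-49/85654) = 49/85654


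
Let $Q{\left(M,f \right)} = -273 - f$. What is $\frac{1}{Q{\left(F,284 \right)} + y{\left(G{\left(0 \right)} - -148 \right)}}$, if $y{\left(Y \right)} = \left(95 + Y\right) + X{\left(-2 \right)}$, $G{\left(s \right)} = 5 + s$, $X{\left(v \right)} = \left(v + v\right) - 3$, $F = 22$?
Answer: $- \frac{1}{316} \approx -0.0031646$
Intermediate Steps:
$X{\left(v \right)} = -3 + 2 v$ ($X{\left(v \right)} = 2 v - 3 = -3 + 2 v$)
$y{\left(Y \right)} = 88 + Y$ ($y{\left(Y \right)} = \left(95 + Y\right) + \left(-3 + 2 \left(-2\right)\right) = \left(95 + Y\right) - 7 = 88 + Y$)
$\frac{1}{Q{\left(F,284 \right)} + y{\left(G{\left(0 \right)} - -148 \right)}} = \frac{1}{\left(-273 - 284\right) + \left(88 + \left(\left(5 + 0\right) - -148\right)\right)} = \frac{1}{\left(-273 - 284\right) + \left(88 + \left(5 + 148\right)\right)} = \frac{1}{-557 + \left(88 + 153\right)} = \frac{1}{-557 + 241} = \frac{1}{-316} = - \frac{1}{316}$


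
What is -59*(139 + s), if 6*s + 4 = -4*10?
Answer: -23305/3 ≈ -7768.3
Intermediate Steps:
s = -22/3 (s = -2/3 + (-4*10)/6 = -2/3 + (1/6)*(-40) = -2/3 - 20/3 = -22/3 ≈ -7.3333)
-59*(139 + s) = -59*(139 - 22/3) = -59*395/3 = -23305/3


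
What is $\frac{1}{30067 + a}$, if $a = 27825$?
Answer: $\frac{1}{57892} \approx 1.7274 \cdot 10^{-5}$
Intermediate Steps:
$\frac{1}{30067 + a} = \frac{1}{30067 + 27825} = \frac{1}{57892}$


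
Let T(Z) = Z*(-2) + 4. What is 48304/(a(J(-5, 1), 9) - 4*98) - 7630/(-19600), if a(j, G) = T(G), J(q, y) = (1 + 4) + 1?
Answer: -962919/8120 ≈ -118.59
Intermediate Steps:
J(q, y) = 6 (J(q, y) = 5 + 1 = 6)
T(Z) = 4 - 2*Z (T(Z) = -2*Z + 4 = 4 - 2*Z)
a(j, G) = 4 - 2*G
48304/(a(J(-5, 1), 9) - 4*98) - 7630/(-19600) = 48304/((4 - 2*9) - 4*98) - 7630/(-19600) = 48304/((4 - 18) - 392) - 7630*(-1/19600) = 48304/(-14 - 392) + 109/280 = 48304/(-406) + 109/280 = 48304*(-1/406) + 109/280 = -24152/203 + 109/280 = -962919/8120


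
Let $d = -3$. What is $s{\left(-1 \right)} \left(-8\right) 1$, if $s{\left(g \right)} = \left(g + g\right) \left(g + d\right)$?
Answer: $-64$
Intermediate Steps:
$s{\left(g \right)} = 2 g \left(-3 + g\right)$ ($s{\left(g \right)} = \left(g + g\right) \left(g - 3\right) = 2 g \left(-3 + g\right)$)
$s{\left(-1 \right)} \left(-8\right) 1 = 2 \left(-1\right) \left(-3 - 1\right) \left(-8\right) 1 = 2 \left(-1\right) \left(-4\right) \left(-8\right) 1 = 8 \left(-8\right) 1 = \left(-64\right) 1 = -64$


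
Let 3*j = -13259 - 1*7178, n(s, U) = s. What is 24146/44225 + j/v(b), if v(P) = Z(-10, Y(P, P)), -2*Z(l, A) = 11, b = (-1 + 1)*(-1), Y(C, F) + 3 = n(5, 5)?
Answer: 1808449468/1459425 ≈ 1239.2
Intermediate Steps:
Y(C, F) = 2 (Y(C, F) = -3 + 5 = 2)
b = 0 (b = 0*(-1) = 0)
Z(l, A) = -11/2 (Z(l, A) = -½*11 = -11/2)
v(P) = -11/2
j = -20437/3 (j = (-13259 - 1*7178)/3 = (-13259 - 7178)/3 = (⅓)*(-20437) = -20437/3 ≈ -6812.3)
24146/44225 + j/v(b) = 24146/44225 - 20437/(3*(-11/2)) = 24146*(1/44225) - 20437/3*(-2/11) = 24146/44225 + 40874/33 = 1808449468/1459425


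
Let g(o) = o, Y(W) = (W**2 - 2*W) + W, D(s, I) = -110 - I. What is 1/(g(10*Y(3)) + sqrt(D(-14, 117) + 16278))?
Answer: -60/12451 + sqrt(16051)/12451 ≈ 0.0053564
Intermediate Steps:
Y(W) = W**2 - W
1/(g(10*Y(3)) + sqrt(D(-14, 117) + 16278)) = 1/(10*(3*(-1 + 3)) + sqrt((-110 - 1*117) + 16278)) = 1/(10*(3*2) + sqrt((-110 - 117) + 16278)) = 1/(10*6 + sqrt(-227 + 16278)) = 1/(60 + sqrt(16051))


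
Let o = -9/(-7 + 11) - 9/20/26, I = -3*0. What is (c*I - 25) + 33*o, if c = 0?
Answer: -51907/520 ≈ -99.821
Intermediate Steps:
I = 0
o = -1179/520 (o = -9/4 - 9*1/20*(1/26) = -9*¼ - 9/20*1/26 = -9/4 - 9/520 = -1179/520 ≈ -2.2673)
(c*I - 25) + 33*o = (0*0 - 25) + 33*(-1179/520) = (0 - 25) - 38907/520 = -25 - 38907/520 = -51907/520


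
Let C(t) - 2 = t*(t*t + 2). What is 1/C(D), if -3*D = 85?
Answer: -27/615601 ≈ -4.3860e-5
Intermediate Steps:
D = -85/3 (D = -⅓*85 = -85/3 ≈ -28.333)
C(t) = 2 + t*(2 + t²) (C(t) = 2 + t*(t*t + 2) = 2 + t*(t² + 2) = 2 + t*(2 + t²))
1/C(D) = 1/(2 + (-85/3)³ + 2*(-85/3)) = 1/(2 - 614125/27 - 170/3) = 1/(-615601/27) = -27/615601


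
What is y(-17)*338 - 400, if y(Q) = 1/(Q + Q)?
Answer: -6969/17 ≈ -409.94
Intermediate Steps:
y(Q) = 1/(2*Q)
y(-17)*338 - 400 = ((1/2)/(-17))*338 - 400 = ((1/2)*(-1/17))*338 - 400 = -1/34*338 - 400 = -169/17 - 400 = -6969/17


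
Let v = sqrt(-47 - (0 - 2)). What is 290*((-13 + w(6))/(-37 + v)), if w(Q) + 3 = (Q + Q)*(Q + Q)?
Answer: -686720/707 - 55680*I*sqrt(5)/707 ≈ -971.32 - 176.1*I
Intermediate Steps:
w(Q) = -3 + 4*Q**2 (w(Q) = -3 + (Q + Q)*(Q + Q) = -3 + (2*Q)*(2*Q) = -3 + 4*Q**2)
v = 3*I*sqrt(5) (v = sqrt(-47 - 1*(-2)) = sqrt(-47 + 2) = sqrt(-45) = 3*I*sqrt(5) ≈ 6.7082*I)
290*((-13 + w(6))/(-37 + v)) = 290*((-13 + (-3 + 4*6**2))/(-37 + 3*I*sqrt(5))) = 290*((-13 + (-3 + 4*36))/(-37 + 3*I*sqrt(5))) = 290*((-13 + (-3 + 144))/(-37 + 3*I*sqrt(5))) = 290*((-13 + 141)/(-37 + 3*I*sqrt(5))) = 290*(128/(-37 + 3*I*sqrt(5))) = 37120/(-37 + 3*I*sqrt(5))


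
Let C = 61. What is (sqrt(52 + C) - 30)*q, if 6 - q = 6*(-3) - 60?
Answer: -2520 + 84*sqrt(113) ≈ -1627.1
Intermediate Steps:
q = 84 (q = 6 - (6*(-3) - 60) = 6 - (-18 - 60) = 6 - 1*(-78) = 6 + 78 = 84)
(sqrt(52 + C) - 30)*q = (sqrt(52 + 61) - 30)*84 = (sqrt(113) - 30)*84 = (-30 + sqrt(113))*84 = -2520 + 84*sqrt(113)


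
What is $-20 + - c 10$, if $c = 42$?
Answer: $-440$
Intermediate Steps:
$-20 + - c 10 = -20 + \left(-1\right) 42 \cdot 10 = -20 - 420 = -440$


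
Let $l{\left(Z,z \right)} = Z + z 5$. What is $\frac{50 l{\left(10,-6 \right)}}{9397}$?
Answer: $- \frac{1000}{9397} \approx -0.10642$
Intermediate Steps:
$l{\left(Z,z \right)} = Z + 5 z$
$\frac{50 l{\left(10,-6 \right)}}{9397} = \frac{50 \left(10 + 5 \left(-6\right)\right)}{9397} = 50 \left(10 - 30\right) \frac{1}{9397} = 50 \left(-20\right) \frac{1}{9397} = \left(-1000\right) \frac{1}{9397} = - \frac{1000}{9397}$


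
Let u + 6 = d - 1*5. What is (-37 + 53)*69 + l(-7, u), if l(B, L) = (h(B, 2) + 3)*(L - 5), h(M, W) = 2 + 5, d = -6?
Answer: 884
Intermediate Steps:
u = -17 (u = -6 + (-6 - 1*5) = -6 + (-6 - 5) = -6 - 11 = -17)
h(M, W) = 7
l(B, L) = -50 + 10*L (l(B, L) = (7 + 3)*(L - 5) = 10*(-5 + L) = -50 + 10*L)
(-37 + 53)*69 + l(-7, u) = (-37 + 53)*69 + (-50 + 10*(-17)) = 16*69 + (-50 - 170) = 1104 - 220 = 884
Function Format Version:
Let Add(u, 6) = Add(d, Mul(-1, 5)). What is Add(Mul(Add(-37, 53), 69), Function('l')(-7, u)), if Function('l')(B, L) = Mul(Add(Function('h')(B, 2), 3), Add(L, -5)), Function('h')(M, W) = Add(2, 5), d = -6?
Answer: 884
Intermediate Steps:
u = -17 (u = Add(-6, Add(-6, Mul(-1, 5))) = Add(-6, Add(-6, -5)) = Add(-6, -11) = -17)
Function('h')(M, W) = 7
Function('l')(B, L) = Add(-50, Mul(10, L)) (Function('l')(B, L) = Mul(Add(7, 3), Add(L, -5)) = Mul(10, Add(-5, L)) = Add(-50, Mul(10, L)))
Add(Mul(Add(-37, 53), 69), Function('l')(-7, u)) = Add(Mul(Add(-37, 53), 69), Add(-50, Mul(10, -17))) = Add(Mul(16, 69), Add(-50, -170)) = Add(1104, -220) = 884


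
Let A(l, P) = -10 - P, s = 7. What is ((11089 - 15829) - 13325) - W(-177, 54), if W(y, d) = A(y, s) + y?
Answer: -17871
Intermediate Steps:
W(y, d) = -17 + y (W(y, d) = (-10 - 1*7) + y = (-10 - 7) + y = -17 + y)
((11089 - 15829) - 13325) - W(-177, 54) = ((11089 - 15829) - 13325) - (-17 - 177) = (-4740 - 13325) - 1*(-194) = -18065 + 194 = -17871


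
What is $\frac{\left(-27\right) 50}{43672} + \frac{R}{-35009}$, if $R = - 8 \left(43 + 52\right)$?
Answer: $- \frac{7035715}{764456524} \approx -0.0092036$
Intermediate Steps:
$R = -760$ ($R = \left(-8\right) 95 = -760$)
$\frac{\left(-27\right) 50}{43672} + \frac{R}{-35009} = \frac{\left(-27\right) 50}{43672} - \frac{760}{-35009} = \left(-1350\right) \frac{1}{43672} - - \frac{760}{35009} = - \frac{675}{21836} + \frac{760}{35009} = - \frac{7035715}{764456524}$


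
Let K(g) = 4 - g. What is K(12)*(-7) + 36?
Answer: 92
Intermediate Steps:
K(12)*(-7) + 36 = (4 - 1*12)*(-7) + 36 = (4 - 12)*(-7) + 36 = -8*(-7) + 36 = 56 + 36 = 92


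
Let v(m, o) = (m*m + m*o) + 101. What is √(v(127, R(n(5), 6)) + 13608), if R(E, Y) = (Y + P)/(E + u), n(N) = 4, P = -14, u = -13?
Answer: √269558/3 ≈ 173.06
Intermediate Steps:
R(E, Y) = (-14 + Y)/(-13 + E) (R(E, Y) = (Y - 14)/(E - 13) = (-14 + Y)/(-13 + E))
v(m, o) = 101 + m² + m*o (v(m, o) = (m² + m*o) + 101 = 101 + m² + m*o)
√(v(127, R(n(5), 6)) + 13608) = √((101 + 127² + 127*((-14 + 6)/(-13 + 4))) + 13608) = √((101 + 16129 + 127*(-8/(-9))) + 13608) = √((101 + 16129 + 127*(-⅑*(-8))) + 13608) = √((101 + 16129 + 127*(8/9)) + 13608) = √((101 + 16129 + 1016/9) + 13608) = √(147086/9 + 13608) = √(269558/9) = √269558/3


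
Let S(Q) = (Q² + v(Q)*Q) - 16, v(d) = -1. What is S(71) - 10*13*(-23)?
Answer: 7944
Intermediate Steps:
S(Q) = -16 + Q² - Q (S(Q) = (Q² - Q) - 16 = -16 + Q² - Q)
S(71) - 10*13*(-23) = (-16 + 71² - 1*71) - 10*13*(-23) = (-16 + 5041 - 71) - 130*(-23) = 4954 + 2990 = 7944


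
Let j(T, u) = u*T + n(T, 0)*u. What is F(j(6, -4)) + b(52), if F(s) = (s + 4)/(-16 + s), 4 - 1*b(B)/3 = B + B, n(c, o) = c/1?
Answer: -4789/16 ≈ -299.31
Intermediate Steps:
n(c, o) = c (n(c, o) = c*1 = c)
b(B) = 12 - 6*B (b(B) = 12 - 3*(B + B) = 12 - 6*B)
j(T, u) = 2*T*u (j(T, u) = u*T + T*u = T*u + T*u = 2*T*u)
F(s) = (4 + s)/(-16 + s)
F(j(6, -4)) + b(52) = (4 + 2*6*(-4))/(-16 + 2*6*(-4)) + (12 - 6*52) = (4 - 48)/(-16 - 48) + (12 - 312) = -44/(-64) - 300 = -1/64*(-44) - 300 = 11/16 - 300 = -4789/16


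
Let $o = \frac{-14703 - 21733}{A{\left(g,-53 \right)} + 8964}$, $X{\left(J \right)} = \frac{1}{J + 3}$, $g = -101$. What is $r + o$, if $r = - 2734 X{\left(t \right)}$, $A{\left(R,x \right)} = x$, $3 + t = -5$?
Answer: $\frac{24180494}{44555} \approx 542.71$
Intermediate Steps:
$t = -8$ ($t = -3 - 5 = -8$)
$X{\left(J \right)} = \frac{1}{3 + J}$
$o = - \frac{36436}{8911}$ ($o = \frac{-14703 - 21733}{-53 + 8964} = - \frac{36436}{8911} \approx -4.0889$)
$r = \frac{2734}{5}$ ($r = - \frac{2734}{3 - 8} = - \frac{2734}{-5} = \left(-2734\right) \left(- \frac{1}{5}\right) = \frac{2734}{5} \approx 546.8$)
$r + o = \frac{2734}{5} - \frac{36436}{8911} = \frac{24180494}{44555}$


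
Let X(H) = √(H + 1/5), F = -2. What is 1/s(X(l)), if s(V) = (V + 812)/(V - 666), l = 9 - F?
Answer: -48286/58869 + 739*√70/824166 ≈ -0.81273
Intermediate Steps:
l = 11 (l = 9 - 1*(-2) = 9 + 2 = 11)
X(H) = √(⅕ + H) (X(H) = √(H + ⅕) = √(⅕ + H))
s(V) = (812 + V)/(-666 + V)
1/s(X(l)) = 1/((812 + √(5 + 25*11)/5)/(-666 + √(5 + 25*11)/5)) = 1/((812 + √(5 + 275)/5)/(-666 + √(5 + 275)/5)) = 1/((812 + √280/5)/(-666 + √280/5)) = 1/((812 + (2*√70)/5)/(-666 + (2*√70)/5)) = 1/((812 + 2*√70/5)/(-666 + 2*√70/5)) = (-666 + 2*√70/5)/(812 + 2*√70/5)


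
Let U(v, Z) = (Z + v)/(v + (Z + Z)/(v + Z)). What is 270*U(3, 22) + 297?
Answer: 204093/119 ≈ 1715.1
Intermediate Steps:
U(v, Z) = (Z + v)/(v + 2*Z/(Z + v)) (U(v, Z) = (Z + v)/(v + (2*Z)/(Z + v)) = (Z + v)/(v + 2*Z/(Z + v)))
270*U(3, 22) + 297 = 270*((22 + 3)²/(3² + 2*22 + 22*3)) + 297 = 270*(25²/(9 + 44 + 66)) + 297 = 270*(625/119) + 297 = 168750/119 + 297 = 204093/119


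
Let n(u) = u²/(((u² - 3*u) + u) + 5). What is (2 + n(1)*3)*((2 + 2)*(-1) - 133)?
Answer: -1507/4 ≈ -376.75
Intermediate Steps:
n(u) = u²/(5 + u² - 2*u) (n(u) = u²/((u² - 2*u) + 5) = u²/(5 + u² - 2*u))
(2 + n(1)*3)*((2 + 2)*(-1) - 133) = (2 + (1²/(5 + 1² - 2*1))*3)*((2 + 2)*(-1) - 133) = (2 + (1/(5 + 1 - 2))*3)*(4*(-1) - 133) = (2 + (1/4)*3)*(-4 - 133) = (2 + (1*(¼))*3)*(-137) = (2 + (¼)*3)*(-137) = (2 + ¾)*(-137) = (11/4)*(-137) = -1507/4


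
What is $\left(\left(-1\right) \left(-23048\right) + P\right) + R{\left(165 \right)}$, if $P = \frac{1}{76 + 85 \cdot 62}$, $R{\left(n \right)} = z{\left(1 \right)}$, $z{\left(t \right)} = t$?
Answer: $\frac{123219955}{5346} \approx 23049.0$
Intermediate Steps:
$R{\left(n \right)} = 1$
$P = \frac{1}{5346}$ ($P = \frac{1}{76 + 5270} = \frac{1}{5346} \approx 0.00018706$)
$\left(\left(-1\right) \left(-23048\right) + P\right) + R{\left(165 \right)} = \left(\left(-1\right) \left(-23048\right) + \frac{1}{5346}\right) + 1 = \left(23048 + \frac{1}{5346}\right) + 1 = \frac{123214609}{5346} + 1 = \frac{123219955}{5346}$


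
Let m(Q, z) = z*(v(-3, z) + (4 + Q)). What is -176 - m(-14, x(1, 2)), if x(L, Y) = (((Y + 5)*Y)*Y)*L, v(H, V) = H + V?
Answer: -596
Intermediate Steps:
x(L, Y) = L*Y²*(5 + Y) (x(L, Y) = (((5 + Y)*Y)*Y)*L = ((Y*(5 + Y))*Y)*L = (Y²*(5 + Y))*L = L*Y²*(5 + Y))
m(Q, z) = z*(1 + Q + z) (m(Q, z) = z*((-3 + z) + (4 + Q)) = z*(1 + Q + z))
-176 - m(-14, x(1, 2)) = -176 - 1*2²*(5 + 2)*(1 - 14 + 1*2²*(5 + 2)) = -176 - 1*4*7*(1 - 14 + 1*4*7) = -176 - 28*(1 - 14 + 28) = -176 - 28*15 = -176 - 1*420 = -176 - 420 = -596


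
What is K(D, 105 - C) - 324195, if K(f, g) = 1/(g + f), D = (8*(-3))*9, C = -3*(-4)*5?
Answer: -55437346/171 ≈ -3.2420e+5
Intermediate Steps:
C = 60 (C = 12*5 = 60)
D = -216 (D = -24*9 = -216)
K(f, g) = 1/(f + g)
K(D, 105 - C) - 324195 = 1/(-216 + (105 - 1*60)) - 324195 = 1/(-216 + (105 - 60)) - 324195 = 1/(-216 + 45) - 324195 = 1/(-171) - 324195 = -1/171 - 324195 = -55437346/171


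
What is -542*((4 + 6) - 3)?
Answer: -3794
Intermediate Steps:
-542*((4 + 6) - 3) = -542*(10 - 3) = -542*7 = -3794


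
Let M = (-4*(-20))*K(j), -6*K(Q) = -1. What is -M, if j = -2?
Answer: -40/3 ≈ -13.333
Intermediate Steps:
K(Q) = ⅙ (K(Q) = -⅙*(-1) = ⅙)
M = 40/3 (M = -4*(-20)*(⅙) = 80*(⅙) = 40/3 ≈ 13.333)
-M = -1*40/3 = -40/3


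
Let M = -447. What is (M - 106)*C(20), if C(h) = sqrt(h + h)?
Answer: -1106*sqrt(10) ≈ -3497.5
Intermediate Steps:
C(h) = sqrt(2)*sqrt(h) (C(h) = sqrt(2*h) = sqrt(2)*sqrt(h))
(M - 106)*C(20) = (-447 - 106)*(sqrt(2)*sqrt(20)) = -553*sqrt(2)*2*sqrt(5) = -1106*sqrt(10)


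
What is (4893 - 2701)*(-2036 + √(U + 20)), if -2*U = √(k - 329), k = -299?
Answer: -4462912 + 2192*√(20 - I*√157) ≈ -4.4527e+6 - 2941.2*I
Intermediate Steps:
U = -I*√157 (U = -√(-299 - 329)/2 = -I*√157 ≈ -12.53*I)
(4893 - 2701)*(-2036 + √(U + 20)) = (4893 - 2701)*(-2036 + √(-I*√157 + 20)) = 2192*(-2036 + √(20 - I*√157)) = -4462912 + 2192*√(20 - I*√157)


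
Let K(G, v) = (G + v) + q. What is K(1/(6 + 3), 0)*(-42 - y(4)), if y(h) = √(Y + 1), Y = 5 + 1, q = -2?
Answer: 238/3 + 17*√7/9 ≈ 84.331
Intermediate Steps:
Y = 6
y(h) = √7 (y(h) = √(6 + 1) = √7)
K(G, v) = -2 + G + v (K(G, v) = (G + v) - 2 = -2 + G + v)
K(1/(6 + 3), 0)*(-42 - y(4)) = (-2 + 1/(6 + 3) + 0)*(-42 - √7) = (-2 + 1/9 + 0)*(-42 - √7) = (-2 + ⅑ + 0)*(-42 - √7) = -17*(-42 - √7)/9 = 238/3 + 17*√7/9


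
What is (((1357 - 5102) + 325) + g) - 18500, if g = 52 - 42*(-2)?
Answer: -21784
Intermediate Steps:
g = 136 (g = 52 + 84 = 136)
(((1357 - 5102) + 325) + g) - 18500 = (((1357 - 5102) + 325) + 136) - 18500 = ((-3745 + 325) + 136) - 18500 = (-3420 + 136) - 18500 = -3284 - 18500 = -21784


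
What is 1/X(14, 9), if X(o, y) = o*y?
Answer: 1/126 ≈ 0.0079365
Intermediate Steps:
1/X(14, 9) = 1/(14*9) = 1/126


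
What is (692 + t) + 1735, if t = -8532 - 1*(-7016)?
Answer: 911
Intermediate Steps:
t = -1516 (t = -8532 + 7016 = -1516)
(692 + t) + 1735 = (692 - 1516) + 1735 = -824 + 1735 = 911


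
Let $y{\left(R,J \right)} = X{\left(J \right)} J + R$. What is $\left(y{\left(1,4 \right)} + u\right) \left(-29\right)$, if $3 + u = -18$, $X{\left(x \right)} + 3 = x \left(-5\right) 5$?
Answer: $12528$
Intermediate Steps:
$X{\left(x \right)} = -3 - 25 x$ ($X{\left(x \right)} = -3 + x \left(-5\right) 5 = -3 + - 5 x 5 = -3 - 25 x$)
$u = -21$ ($u = -3 - 18 = -21$)
$y{\left(R,J \right)} = R + J \left(-3 - 25 J\right)$ ($y{\left(R,J \right)} = \left(-3 - 25 J\right) J + R = J \left(-3 - 25 J\right) + R = R + J \left(-3 - 25 J\right)$)
$\left(y{\left(1,4 \right)} + u\right) \left(-29\right) = \left(\left(1 - 4 \left(3 + 25 \cdot 4\right)\right) - 21\right) \left(-29\right) = \left(\left(1 - 4 \left(3 + 100\right)\right) - 21\right) \left(-29\right) = \left(\left(1 - 4 \cdot 103\right) - 21\right) \left(-29\right) = \left(\left(1 - 412\right) - 21\right) \left(-29\right) = \left(-411 - 21\right) \left(-29\right) = \left(-432\right) \left(-29\right) = 12528$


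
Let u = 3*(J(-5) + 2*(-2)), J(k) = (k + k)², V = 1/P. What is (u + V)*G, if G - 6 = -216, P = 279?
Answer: -5624710/93 ≈ -60481.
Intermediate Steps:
G = -210 (G = 6 - 216 = -210)
V = 1/279 ≈ 0.0035842
J(k) = 4*k² (J(k) = (2*k)² = 4*k²)
u = 288 (u = 3*(4*(-5)² + 2*(-2)) = 3*(4*25 - 4) = 3*(100 - 4) = 3*96 = 288)
(u + V)*G = (288 + 1/279)*(-210) = (80353/279)*(-210) = -5624710/93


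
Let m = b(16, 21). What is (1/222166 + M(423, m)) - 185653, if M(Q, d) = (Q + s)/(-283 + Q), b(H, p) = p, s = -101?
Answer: -103113183538/555415 ≈ -1.8565e+5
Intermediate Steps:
m = 21
M(Q, d) = (-101 + Q)/(-283 + Q) (M(Q, d) = (Q - 101)/(-283 + Q) = (-101 + Q)/(-283 + Q))
(1/222166 + M(423, m)) - 185653 = (1/222166 + (-101 + 423)/(-283 + 423)) - 185653 = (1/222166 + 322/140) - 185653 = (1/222166 + (1/140)*322) - 185653 = (1/222166 + 23/10) - 185653 = 1277457/555415 - 185653 = -103113183538/555415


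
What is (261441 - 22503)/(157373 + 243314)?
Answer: 34134/57241 ≈ 0.59632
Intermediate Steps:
(261441 - 22503)/(157373 + 243314) = 238938/400687 = 238938*(1/400687) = 34134/57241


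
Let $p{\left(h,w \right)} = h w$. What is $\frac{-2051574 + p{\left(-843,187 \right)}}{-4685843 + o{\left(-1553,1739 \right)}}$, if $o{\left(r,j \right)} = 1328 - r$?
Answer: $\frac{2209215}{4682962} \approx 0.47176$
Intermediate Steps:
$\frac{-2051574 + p{\left(-843,187 \right)}}{-4685843 + o{\left(-1553,1739 \right)}} = \frac{-2051574 - 157641}{-4685843 + \left(1328 - -1553\right)} = \frac{-2051574 - 157641}{-4685843 + \left(1328 + 1553\right)} = - \frac{2209215}{-4685843 + 2881} = - \frac{2209215}{-4682962} = \left(-2209215\right) \left(- \frac{1}{4682962}\right) = \frac{2209215}{4682962}$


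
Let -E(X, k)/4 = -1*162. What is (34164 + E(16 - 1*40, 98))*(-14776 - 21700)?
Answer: -1269802512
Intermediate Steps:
E(X, k) = 648 (E(X, k) = -(-4)*162 = -4*(-162) = 648)
(34164 + E(16 - 1*40, 98))*(-14776 - 21700) = (34164 + 648)*(-14776 - 21700) = 34812*(-36476) = -1269802512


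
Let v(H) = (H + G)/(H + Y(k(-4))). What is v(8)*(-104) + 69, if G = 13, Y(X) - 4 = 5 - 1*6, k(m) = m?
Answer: -1425/11 ≈ -129.55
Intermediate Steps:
Y(X) = 3 (Y(X) = 4 + (5 - 1*6) = 4 + (5 - 6) = 4 - 1 = 3)
v(H) = (13 + H)/(3 + H) (v(H) = (H + 13)/(H + 3) = (13 + H)/(3 + H))
v(8)*(-104) + 69 = ((13 + 8)/(3 + 8))*(-104) + 69 = (21/11)*(-104) + 69 = -2184/11 + 69 = -1425/11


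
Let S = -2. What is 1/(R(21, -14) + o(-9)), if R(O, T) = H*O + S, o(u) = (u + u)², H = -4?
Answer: 1/238 ≈ 0.0042017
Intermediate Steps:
o(u) = 4*u² (o(u) = (2*u)² = 4*u²)
R(O, T) = -2 - 4*O (R(O, T) = -4*O - 2 = -2 - 4*O)
1/(R(21, -14) + o(-9)) = 1/((-2 - 4*21) + 4*(-9)²) = 1/((-2 - 84) + 4*81) = 1/(-86 + 324) = 1/238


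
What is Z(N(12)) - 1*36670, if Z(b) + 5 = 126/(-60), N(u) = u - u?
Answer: -366771/10 ≈ -36677.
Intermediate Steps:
N(u) = 0
Z(b) = -71/10 (Z(b) = -5 + 126/(-60) = -5 + 126*(-1/60) = -5 - 21/10 = -71/10)
Z(N(12)) - 1*36670 = -71/10 - 1*36670 = -71/10 - 36670 = -366771/10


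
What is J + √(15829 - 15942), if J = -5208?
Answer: -5208 + I*√113 ≈ -5208.0 + 10.63*I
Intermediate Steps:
J + √(15829 - 15942) = -5208 + √(15829 - 15942) = -5208 + √(-113) = -5208 + I*√113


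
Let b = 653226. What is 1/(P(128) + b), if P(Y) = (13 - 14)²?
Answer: 1/653227 ≈ 1.5309e-6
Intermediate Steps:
P(Y) = 1 (P(Y) = (-1)² = 1)
1/(P(128) + b) = 1/(1 + 653226) = 1/653227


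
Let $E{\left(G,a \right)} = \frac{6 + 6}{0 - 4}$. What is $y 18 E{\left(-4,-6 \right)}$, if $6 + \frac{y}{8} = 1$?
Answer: $2160$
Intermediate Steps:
$E{\left(G,a \right)} = -3$ ($E{\left(G,a \right)} = \frac{12}{-4} = 12 \left(- \frac{1}{4}\right) = -3$)
$y = -40$ ($y = -48 + 8 \cdot 1 = -48 + 8 = -40$)
$y 18 E{\left(-4,-6 \right)} = \left(-40\right) 18 \left(-3\right) = \left(-720\right) \left(-3\right) = 2160$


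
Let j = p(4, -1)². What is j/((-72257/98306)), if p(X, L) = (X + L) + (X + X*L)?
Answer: -46566/3803 ≈ -12.245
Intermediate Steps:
p(X, L) = L + 2*X + L*X (p(X, L) = (L + X) + (X + L*X) = L + 2*X + L*X)
j = 9 (j = (-1 + 2*4 - 1*4)² = (-1 + 8 - 4)² = 3² = 9)
j/((-72257/98306)) = 9/((-72257/98306)) = 9/((-72257*1/98306)) = 9/(-3803/5174) = 9*(-5174/3803) = -46566/3803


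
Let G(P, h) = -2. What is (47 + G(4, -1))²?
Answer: 2025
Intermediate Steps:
(47 + G(4, -1))² = (47 - 2)² = 45² = 2025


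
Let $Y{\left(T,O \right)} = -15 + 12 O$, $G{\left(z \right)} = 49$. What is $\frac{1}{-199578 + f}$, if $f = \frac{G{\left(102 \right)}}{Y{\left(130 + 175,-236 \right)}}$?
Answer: $- \frac{2847}{568198615} \approx -5.0106 \cdot 10^{-6}$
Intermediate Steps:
$f = - \frac{49}{2847}$ ($f = \frac{49}{-15 + 12 \left(-236\right)} = \frac{49}{-15 - 2832} = \frac{49}{-2847} = 49 \left(- \frac{1}{2847}\right) = - \frac{49}{2847} \approx -0.017211$)
$\frac{1}{-199578 + f} = \frac{1}{-199578 - \frac{49}{2847}} = \frac{1}{- \frac{568198615}{2847}} = - \frac{2847}{568198615}$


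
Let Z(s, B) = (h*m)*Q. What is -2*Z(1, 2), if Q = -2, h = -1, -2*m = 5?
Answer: 10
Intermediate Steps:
m = -5/2 (m = -1/2*5 = -5/2 ≈ -2.5000)
Z(s, B) = -5 (Z(s, B) = -1*(-5/2)*(-2) = (5/2)*(-2) = -5)
-2*Z(1, 2) = -2*(-5) = 10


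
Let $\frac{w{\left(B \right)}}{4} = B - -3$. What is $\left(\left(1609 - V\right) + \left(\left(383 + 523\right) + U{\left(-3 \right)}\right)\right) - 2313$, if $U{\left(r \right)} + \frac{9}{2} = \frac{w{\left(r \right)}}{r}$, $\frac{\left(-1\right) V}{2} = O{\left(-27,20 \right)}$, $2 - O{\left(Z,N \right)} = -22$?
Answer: $\frac{491}{2} \approx 245.5$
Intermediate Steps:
$O{\left(Z,N \right)} = 24$ ($O{\left(Z,N \right)} = 2 - -22 = 2 + 22 = 24$)
$V = -48$ ($V = \left(-2\right) 24 = -48$)
$w{\left(B \right)} = 12 + 4 B$ ($w{\left(B \right)} = 4 \left(B - -3\right) = 4 \left(B + 3\right) = 4 \left(3 + B\right) = 12 + 4 B$)
$U{\left(r \right)} = - \frac{9}{2} + \frac{12 + 4 r}{r}$
$\left(\left(1609 - V\right) + \left(\left(383 + 523\right) + U{\left(-3 \right)}\right)\right) - 2313 = \left(\left(1609 - -48\right) + \left(\left(383 + 523\right) + \frac{24 - -3}{2 \left(-3\right)}\right)\right) - 2313 = \left(\left(1609 + 48\right) + \left(906 + \frac{1}{2} \left(- \frac{1}{3}\right) \left(24 + 3\right)\right)\right) - 2313 = \left(1657 + \left(906 + \frac{1}{2} \left(- \frac{1}{3}\right) 27\right)\right) - 2313 = \left(1657 + \left(906 - \frac{9}{2}\right)\right) - 2313 = \left(1657 + \frac{1803}{2}\right) - 2313 = \frac{5117}{2} - 2313 = \frac{491}{2}$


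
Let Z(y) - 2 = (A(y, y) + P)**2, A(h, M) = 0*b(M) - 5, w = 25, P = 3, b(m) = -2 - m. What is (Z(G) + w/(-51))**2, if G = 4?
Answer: 78961/2601 ≈ 30.358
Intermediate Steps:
A(h, M) = -5 (A(h, M) = 0*(-2 - M) - 5 = 0 - 5 = -5)
Z(y) = 6 (Z(y) = 2 + (-5 + 3)**2 = 2 + (-2)**2 = 2 + 4 = 6)
(Z(G) + w/(-51))**2 = (6 + 25/(-51))**2 = (6 + 25*(-1/51))**2 = (6 - 25/51)**2 = (281/51)**2 = 78961/2601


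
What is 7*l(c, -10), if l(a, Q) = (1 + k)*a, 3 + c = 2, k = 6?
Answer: -49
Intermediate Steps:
c = -1 (c = -3 + 2 = -1)
l(a, Q) = 7*a (l(a, Q) = (1 + 6)*a = 7*a)
7*l(c, -10) = 7*(7*(-1)) = 7*(-7) = -49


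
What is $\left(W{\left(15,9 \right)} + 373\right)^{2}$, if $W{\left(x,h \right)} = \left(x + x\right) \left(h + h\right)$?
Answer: $833569$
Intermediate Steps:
$W{\left(x,h \right)} = 4 h x$ ($W{\left(x,h \right)} = 2 x 2 h = 4 h x$)
$\left(W{\left(15,9 \right)} + 373\right)^{2} = \left(4 \cdot 9 \cdot 15 + 373\right)^{2} = \left(540 + 373\right)^{2} = 913^{2} = 833569$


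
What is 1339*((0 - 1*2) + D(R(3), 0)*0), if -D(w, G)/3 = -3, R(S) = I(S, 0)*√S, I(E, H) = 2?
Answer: -2678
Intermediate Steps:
R(S) = 2*√S
D(w, G) = 9 (D(w, G) = -3*(-3) = 9)
1339*((0 - 1*2) + D(R(3), 0)*0) = 1339*((0 - 1*2) + 9*0) = 1339*((0 - 2) + 0) = 1339*(-2 + 0) = 1339*(-2) = -2678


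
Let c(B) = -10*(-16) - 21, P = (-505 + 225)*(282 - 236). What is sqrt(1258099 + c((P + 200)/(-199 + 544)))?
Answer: sqrt(1258238) ≈ 1121.7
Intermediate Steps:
P = -12880 (P = -280*46 = -12880)
c(B) = 139 (c(B) = 160 - 21 = 139)
sqrt(1258099 + c((P + 200)/(-199 + 544))) = sqrt(1258099 + 139) = sqrt(1258238)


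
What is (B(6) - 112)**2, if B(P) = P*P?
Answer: 5776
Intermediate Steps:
B(P) = P**2
(B(6) - 112)**2 = (6**2 - 112)**2 = (36 - 112)**2 = (-76)**2 = 5776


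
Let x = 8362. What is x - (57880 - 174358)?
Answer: 124840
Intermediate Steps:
x - (57880 - 174358) = 8362 - (57880 - 174358) = 8362 - 1*(-116478) = 8362 + 116478 = 124840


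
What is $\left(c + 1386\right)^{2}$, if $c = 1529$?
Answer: $8497225$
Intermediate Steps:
$\left(c + 1386\right)^{2} = \left(1529 + 1386\right)^{2} = 2915^{2} = 8497225$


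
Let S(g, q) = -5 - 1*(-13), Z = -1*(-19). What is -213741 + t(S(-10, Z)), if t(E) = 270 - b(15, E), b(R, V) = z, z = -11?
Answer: -213460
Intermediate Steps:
Z = 19
S(g, q) = 8 (S(g, q) = -5 + 13 = 8)
b(R, V) = -11
t(E) = 281 (t(E) = 270 - 1*(-11) = 270 + 11 = 281)
-213741 + t(S(-10, Z)) = -213741 + 281 = -213460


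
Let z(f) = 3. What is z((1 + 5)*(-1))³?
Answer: 27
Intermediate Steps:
z((1 + 5)*(-1))³ = 3³ = 27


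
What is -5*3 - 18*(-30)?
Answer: 525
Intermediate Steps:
-5*3 - 18*(-30) = -15 + 540 = 525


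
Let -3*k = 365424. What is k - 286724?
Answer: -408532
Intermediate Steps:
k = -121808 (k = -⅓*365424 = -121808)
k - 286724 = -121808 - 286724 = -408532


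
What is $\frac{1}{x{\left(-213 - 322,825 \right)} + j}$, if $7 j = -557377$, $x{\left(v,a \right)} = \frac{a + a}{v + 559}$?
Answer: $- \frac{28}{2227583} \approx -1.257 \cdot 10^{-5}$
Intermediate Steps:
$x{\left(v,a \right)} = \frac{2 a}{559 + v}$
$j = - \frac{557377}{7}$ ($j = \frac{1}{7} \left(-557377\right) = - \frac{557377}{7} \approx -79625.0$)
$\frac{1}{x{\left(-213 - 322,825 \right)} + j} = \frac{1}{2 \cdot 825 \frac{1}{559 - 535} - \frac{557377}{7}} = \frac{1}{2 \cdot 825 \cdot \frac{1}{24} - \frac{557377}{7}} = \frac{1}{\frac{275}{4} - \frac{557377}{7}} = \frac{1}{- \frac{2227583}{28}} = - \frac{28}{2227583}$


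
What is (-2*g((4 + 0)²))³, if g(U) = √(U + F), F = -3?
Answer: -104*√13 ≈ -374.98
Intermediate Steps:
g(U) = √(-3 + U) (g(U) = √(U - 3) = √(-3 + U))
(-2*g((4 + 0)²))³ = (-2*√(-3 + (4 + 0)²))³ = (-2*√(-3 + 4²))³ = (-2*√(-3 + 16))³ = (-2*√13)³ = -104*√13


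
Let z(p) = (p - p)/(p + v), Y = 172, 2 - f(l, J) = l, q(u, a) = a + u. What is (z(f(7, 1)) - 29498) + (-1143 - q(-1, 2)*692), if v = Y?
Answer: -31333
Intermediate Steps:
f(l, J) = 2 - l
v = 172
z(p) = 0 (z(p) = (p - p)/(p + 172) = 0/(172 + p) = 0)
(z(f(7, 1)) - 29498) + (-1143 - q(-1, 2)*692) = (0 - 29498) + (-1143 - (2 - 1)*692) = -29498 + (-1143 - 692) = -29498 - 1835 = -31333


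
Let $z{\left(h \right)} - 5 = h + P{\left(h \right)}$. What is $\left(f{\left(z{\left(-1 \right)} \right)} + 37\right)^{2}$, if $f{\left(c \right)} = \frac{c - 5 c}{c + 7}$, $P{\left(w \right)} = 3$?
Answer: $1225$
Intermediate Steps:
$z{\left(h \right)} = 8 + h$ ($z{\left(h \right)} = 5 + \left(h + 3\right) = 5 + \left(3 + h\right) = 8 + h$)
$f{\left(c \right)} = - \frac{4 c}{7 + c}$ ($f{\left(c \right)} = \frac{\left(-4\right) c}{7 + c} = - \frac{4 c}{7 + c}$)
$\left(f{\left(z{\left(-1 \right)} \right)} + 37\right)^{2} = \left(- \frac{4 \left(8 - 1\right)}{7 + \left(8 - 1\right)} + 37\right)^{2} = \left(\left(-4\right) 7 \frac{1}{7 + 7} + 37\right)^{2} = \left(\left(-4\right) 7 \cdot \frac{1}{14} + 37\right)^{2} = \left(-2 + 37\right)^{2} = 35^{2} = 1225$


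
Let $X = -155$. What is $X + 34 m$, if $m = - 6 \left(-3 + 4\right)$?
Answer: $-359$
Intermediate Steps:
$m = -6$ ($m = \left(-6\right) 1 = -6$)
$X + 34 m = -155 + 34 \left(-6\right) = -155 - 204 = -359$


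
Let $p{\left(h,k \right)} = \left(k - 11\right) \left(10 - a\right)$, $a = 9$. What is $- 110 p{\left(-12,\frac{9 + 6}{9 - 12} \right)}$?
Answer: $1760$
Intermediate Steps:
$p{\left(h,k \right)} = -11 + k$ ($p{\left(h,k \right)} = \left(k - 11\right) \left(10 - 9\right) = \left(-11 + k\right) \left(10 - 9\right) = \left(-11 + k\right) 1 = -11 + k$)
$- 110 p{\left(-12,\frac{9 + 6}{9 - 12} \right)} = - 110 \left(-11 + \frac{9 + 6}{9 - 12}\right) = - 110 \left(-11 + \frac{15}{-3}\right) = - 110 \left(-11 + 15 \left(- \frac{1}{3}\right)\right) = - 110 \left(-11 - 5\right) = \left(-110\right) \left(-16\right) = 1760$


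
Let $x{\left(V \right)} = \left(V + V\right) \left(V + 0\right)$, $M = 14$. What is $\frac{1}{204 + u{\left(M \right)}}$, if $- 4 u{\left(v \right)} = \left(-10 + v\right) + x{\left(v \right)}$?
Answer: $\frac{1}{105} \approx 0.0095238$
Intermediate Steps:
$x{\left(V \right)} = 2 V^{2}$ ($x{\left(V \right)} = 2 V V = 2 V^{2}$)
$u{\left(v \right)} = \frac{5}{2} - \frac{v^{2}}{2} - \frac{v}{4}$ ($u{\left(v \right)} = - \frac{\left(-10 + v\right) + 2 v^{2}}{4} = - \frac{-10 + v + 2 v^{2}}{4} = \frac{5}{2} - \frac{v^{2}}{2} - \frac{v}{4}$)
$\frac{1}{204 + u{\left(M \right)}} = \frac{1}{204 - \left(1 + 98\right)} = \frac{1}{204 - 99} = \frac{1}{105}$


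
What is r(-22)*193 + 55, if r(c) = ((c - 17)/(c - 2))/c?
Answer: 7171/176 ≈ 40.744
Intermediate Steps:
r(c) = (-17 + c)/(c*(-2 + c)) (r(c) = ((-17 + c)/(-2 + c))/c = (-17 + c)/(c*(-2 + c)))
r(-22)*193 + 55 = ((-17 - 22)/((-22)*(-2 - 22)))*193 + 55 = -1/22*(-39)/(-24)*193 + 55 = -1/22*(-1/24)*(-39)*193 + 55 = -13/176*193 + 55 = -2509/176 + 55 = 7171/176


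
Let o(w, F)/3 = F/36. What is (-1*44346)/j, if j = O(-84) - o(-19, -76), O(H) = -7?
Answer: 66519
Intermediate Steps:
o(w, F) = F/12 (o(w, F) = 3*(F/36) = F/12)
j = -⅔ (j = -7 - (-76)/12 = -7 - 1*(-19/3) = -7 + 19/3 = -⅔ ≈ -0.66667)
(-1*44346)/j = (-1*44346)/(-⅔) = -44346*(-3/2) = 66519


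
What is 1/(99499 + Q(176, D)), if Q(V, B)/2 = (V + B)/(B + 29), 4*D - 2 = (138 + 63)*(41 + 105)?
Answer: 3683/366462330 ≈ 1.0050e-5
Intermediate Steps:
D = 7337 (D = 1/2 + ((138 + 63)*(41 + 105))/4 = 1/2 + (201*146)/4 = 1/2 + (1/4)*29346 = 1/2 + 14673/2 = 7337)
Q(V, B) = 2*(B + V)/(29 + B) (Q(V, B) = 2*((V + B)/(B + 29)) = 2*((B + V)/(29 + B)) = 2*(B + V)/(29 + B))
1/(99499 + Q(176, D)) = 1/(99499 + 2*(7337 + 176)/(29 + 7337)) = 1/(99499 + 2*7513/7366) = 1/(99499 + 2*(1/7366)*7513) = 1/(99499 + 7513/3683) = 1/(366462330/3683) = 3683/366462330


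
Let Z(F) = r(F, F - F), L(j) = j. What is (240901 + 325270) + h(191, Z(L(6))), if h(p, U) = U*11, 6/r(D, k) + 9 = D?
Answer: 566149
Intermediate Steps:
r(D, k) = 6/(-9 + D)
Z(F) = 6/(-9 + F)
h(p, U) = 11*U
(240901 + 325270) + h(191, Z(L(6))) = (240901 + 325270) + 11*(6/(-9 + 6)) = 566171 + 11*(6/(-3)) = 566171 + 11*(6*(-⅓)) = 566171 + 11*(-2) = 566171 - 22 = 566149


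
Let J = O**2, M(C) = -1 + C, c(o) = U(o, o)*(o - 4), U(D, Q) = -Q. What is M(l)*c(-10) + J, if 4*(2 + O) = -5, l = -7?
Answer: 18089/16 ≈ 1130.6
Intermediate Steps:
O = -13/4 (O = -2 + (1/4)*(-5) = -2 - 5/4 = -13/4 ≈ -3.2500)
c(o) = -o*(-4 + o) (c(o) = (-o)*(o - 4) = (-o)*(-4 + o) = -o*(-4 + o))
J = 169/16 (J = (-13/4)**2 = 169/16 ≈ 10.563)
M(l)*c(-10) + J = (-1 - 7)*(-10*(4 - 1*(-10))) + 169/16 = -(-80)*(4 + 10) + 169/16 = -(-80)*14 + 169/16 = -8*(-140) + 169/16 = 1120 + 169/16 = 18089/16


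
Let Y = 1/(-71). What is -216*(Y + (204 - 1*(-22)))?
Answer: -3465720/71 ≈ -48813.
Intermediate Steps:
Y = -1/71 ≈ -0.014085
-216*(Y + (204 - 1*(-22))) = -216*(-1/71 + (204 - 1*(-22))) = -216*(-1/71 + (204 + 22)) = -216*(-1/71 + 226) = -216*16045/71 = -3465720/71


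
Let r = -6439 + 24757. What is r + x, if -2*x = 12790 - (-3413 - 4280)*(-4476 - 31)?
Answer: 34696197/2 ≈ 1.7348e+7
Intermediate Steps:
r = 18318
x = 34659561/2 (x = -(12790 - (-3413 - 4280)*(-4476 - 31))/2 = -(12790 - (-7693)*(-4507))/2 = -(12790 - 1*34672351)/2 = -(12790 - 34672351)/2 = -½*(-34659561) = 34659561/2 ≈ 1.7330e+7)
r + x = 18318 + 34659561/2 = 34696197/2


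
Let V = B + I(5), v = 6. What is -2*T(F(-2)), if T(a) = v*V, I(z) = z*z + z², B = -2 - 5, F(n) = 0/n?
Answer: -516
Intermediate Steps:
F(n) = 0
B = -7
I(z) = 2*z² (I(z) = z² + z² = 2*z²)
V = 43 (V = -7 + 2*5² = -7 + 2*25 = -7 + 50 = 43)
T(a) = 258 (T(a) = 6*43 = 258)
-2*T(F(-2)) = -2*258 = -516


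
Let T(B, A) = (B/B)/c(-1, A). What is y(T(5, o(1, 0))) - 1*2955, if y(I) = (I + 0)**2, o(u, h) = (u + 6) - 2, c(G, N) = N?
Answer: -73874/25 ≈ -2955.0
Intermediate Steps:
o(u, h) = 4 + u (o(u, h) = (6 + u) - 2 = 4 + u)
T(B, A) = 1/A (T(B, A) = (B/B)/A = 1/A)
y(I) = I**2
y(T(5, o(1, 0))) - 1*2955 = (1/(4 + 1))**2 - 1*2955 = (1/5)**2 - 2955 = 1/25 - 2955 = -73874/25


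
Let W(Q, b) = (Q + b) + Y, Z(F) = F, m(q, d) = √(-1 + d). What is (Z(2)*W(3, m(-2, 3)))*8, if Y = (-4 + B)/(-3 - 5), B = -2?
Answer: 60 + 16*√2 ≈ 82.627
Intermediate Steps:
Y = ¾ (Y = (-4 - 2)/(-3 - 5) = -6/(-8) = -6*(-⅛) = ¾ ≈ 0.75000)
W(Q, b) = ¾ + Q + b (W(Q, b) = (Q + b) + ¾ = ¾ + Q + b)
(Z(2)*W(3, m(-2, 3)))*8 = (2*(¾ + 3 + √(-1 + 3)))*8 = (2*(¾ + 3 + √2))*8 = (2*(15/4 + √2))*8 = (15/2 + 2*√2)*8 = 60 + 16*√2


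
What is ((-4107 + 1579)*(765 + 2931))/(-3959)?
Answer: 9343488/3959 ≈ 2360.1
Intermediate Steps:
((-4107 + 1579)*(765 + 2931))/(-3959) = -2528*3696*(-1/3959) = -9343488*(-1/3959) = 9343488/3959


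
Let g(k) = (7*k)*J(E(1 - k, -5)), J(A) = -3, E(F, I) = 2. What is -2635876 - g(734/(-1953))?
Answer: -245137202/93 ≈ -2.6359e+6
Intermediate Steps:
g(k) = -21*k (g(k) = (7*k)*(-3) = -21*k)
-2635876 - g(734/(-1953)) = -2635876 - (-21)*734/(-1953) = -2635876 - (-21)*734*(-1/1953) = -2635876 - (-21)*(-734)/1953 = -2635876 - 1*734/93 = -2635876 - 734/93 = -245137202/93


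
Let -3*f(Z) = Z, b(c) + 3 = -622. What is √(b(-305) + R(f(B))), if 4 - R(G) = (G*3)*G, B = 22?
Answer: I*√7041/3 ≈ 27.97*I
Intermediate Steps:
b(c) = -625 (b(c) = -3 - 622 = -625)
f(Z) = -Z/3
R(G) = 4 - 3*G² (R(G) = 4 - G*3*G = 4 - 3*G*G = 4 - 3*G²)
√(b(-305) + R(f(B))) = √(-625 + (4 - 3*(-⅓*22)²)) = √(-625 + (4 - 3*(-22/3)²)) = √(-625 + (4 - 3*484/9)) = √(-625 + (4 - 484/3)) = √(-625 - 472/3) = √(-2347/3) = I*√7041/3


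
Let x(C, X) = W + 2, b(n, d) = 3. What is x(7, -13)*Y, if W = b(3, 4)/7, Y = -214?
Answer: -3638/7 ≈ -519.71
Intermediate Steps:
W = 3/7 ≈ 0.42857
x(C, X) = 17/7 (x(C, X) = 3/7 + 2 = 17/7)
x(7, -13)*Y = (17/7)*(-214) = -3638/7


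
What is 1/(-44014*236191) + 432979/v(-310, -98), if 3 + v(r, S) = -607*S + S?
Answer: 4501124411858461/617349278375490 ≈ 7.2910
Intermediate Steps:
v(r, S) = -3 - 606*S (v(r, S) = -3 + (-607*S + S) = -3 - 606*S)
1/(-44014*236191) + 432979/v(-310, -98) = 1/(-44014*236191) + 432979/(-3 - 606*(-98)) = -1/44014*1/236191 + 432979/(-3 + 59388) = -1/10395710674 + 432979/59385 = 4501124411858461/617349278375490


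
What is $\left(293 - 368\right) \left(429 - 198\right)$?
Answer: $-17325$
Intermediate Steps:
$\left(293 - 368\right) \left(429 - 198\right) = \left(-75\right) 231 = -17325$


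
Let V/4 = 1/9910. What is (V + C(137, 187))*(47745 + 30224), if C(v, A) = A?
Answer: 72245061803/4955 ≈ 1.4580e+7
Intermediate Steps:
V = 2/4955 (V = 4/9910 = 4*(1/9910) = 2/4955 ≈ 0.00040363)
(V + C(137, 187))*(47745 + 30224) = (2/4955 + 187)*(47745 + 30224) = (926587/4955)*77969 = 72245061803/4955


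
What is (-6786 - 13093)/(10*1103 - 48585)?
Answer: 19879/37555 ≈ 0.52933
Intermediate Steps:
(-6786 - 13093)/(10*1103 - 48585) = -19879/(11030 - 48585) = -19879/(-37555) = -19879*(-1/37555) = 19879/37555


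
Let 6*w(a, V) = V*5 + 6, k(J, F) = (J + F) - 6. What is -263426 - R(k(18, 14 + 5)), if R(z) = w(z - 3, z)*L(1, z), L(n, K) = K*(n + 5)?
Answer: -268417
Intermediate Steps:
k(J, F) = -6 + F + J (k(J, F) = (F + J) - 6 = -6 + F + J)
L(n, K) = K*(5 + n)
w(a, V) = 1 + 5*V/6 (w(a, V) = (V*5 + 6)/6 = (5*V + 6)/6 = (6 + 5*V)/6 = 1 + 5*V/6)
R(z) = 6*z*(1 + 5*z/6) (R(z) = (1 + 5*z/6)*(z*(5 + 1)) = (1 + 5*z/6)*(z*6) = (1 + 5*z/6)*(6*z) = 6*z*(1 + 5*z/6))
-263426 - R(k(18, 14 + 5)) = -263426 - (-6 + (14 + 5) + 18)*(6 + 5*(-6 + (14 + 5) + 18)) = -263426 - (-6 + 19 + 18)*(6 + 5*(-6 + 19 + 18)) = -263426 - 31*(6 + 5*31) = -263426 - 31*(6 + 155) = -263426 - 31*161 = -263426 - 1*4991 = -263426 - 4991 = -268417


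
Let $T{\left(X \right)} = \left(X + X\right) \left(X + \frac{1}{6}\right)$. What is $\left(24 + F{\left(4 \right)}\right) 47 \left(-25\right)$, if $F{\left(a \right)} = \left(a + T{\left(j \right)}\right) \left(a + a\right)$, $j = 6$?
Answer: $-761400$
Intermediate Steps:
$T{\left(X \right)} = 2 X \left(\frac{1}{6} + X\right)$ ($T{\left(X \right)} = 2 X \left(X + \frac{1}{6}\right) = 2 X \left(\frac{1}{6} + X\right)$)
$F{\left(a \right)} = 2 a \left(74 + a\right)$ ($F{\left(a \right)} = \left(a + \frac{1}{3} \cdot 6 \left(1 + 6 \cdot 6\right)\right) \left(a + a\right) = \left(a + \frac{1}{3} \cdot 6 \left(1 + 36\right)\right) 2 a = \left(a + \frac{1}{3} \cdot 6 \cdot 37\right) 2 a = \left(a + 74\right) 2 a = \left(74 + a\right) 2 a = 2 a \left(74 + a\right)$)
$\left(24 + F{\left(4 \right)}\right) 47 \left(-25\right) = \left(24 + 2 \cdot 4 \left(74 + 4\right)\right) 47 \left(-25\right) = \left(24 + 2 \cdot 4 \cdot 78\right) 47 \left(-25\right) = \left(24 + 624\right) 47 \left(-25\right) = 648 \cdot 47 \left(-25\right) = 30456 \left(-25\right) = -761400$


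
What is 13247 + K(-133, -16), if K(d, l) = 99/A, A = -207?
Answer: 304670/23 ≈ 13247.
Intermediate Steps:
K(d, l) = -11/23 (K(d, l) = 99/(-207) = 99*(-1/207) = -11/23)
13247 + K(-133, -16) = 13247 - 11/23 = 304670/23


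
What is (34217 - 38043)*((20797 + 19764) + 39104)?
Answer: -304798290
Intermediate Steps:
(34217 - 38043)*((20797 + 19764) + 39104) = -3826*(40561 + 39104) = -3826*79665 = -304798290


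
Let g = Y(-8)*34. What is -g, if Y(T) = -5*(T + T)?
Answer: -2720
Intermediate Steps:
Y(T) = -10*T
g = 2720 (g = -10*(-8)*34 = 80*34 = 2720)
-g = -1*2720 = -2720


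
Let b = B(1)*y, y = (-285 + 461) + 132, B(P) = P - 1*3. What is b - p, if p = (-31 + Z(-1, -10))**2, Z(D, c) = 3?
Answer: -1400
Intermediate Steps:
B(P) = -3 + P (B(P) = P - 3 = -3 + P)
y = 308 (y = 176 + 132 = 308)
p = 784 (p = (-31 + 3)**2 = (-28)**2 = 784)
b = -616 (b = (-3 + 1)*308 = -2*308 = -616)
b - p = -616 - 1*784 = -616 - 784 = -1400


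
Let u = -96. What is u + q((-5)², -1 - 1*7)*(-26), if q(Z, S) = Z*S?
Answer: 5104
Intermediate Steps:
q(Z, S) = S*Z
u + q((-5)², -1 - 1*7)*(-26) = -96 + ((-1 - 1*7)*(-5)²)*(-26) = -96 + ((-1 - 7)*25)*(-26) = -96 - 8*25*(-26) = -96 - 200*(-26) = -96 + 5200 = 5104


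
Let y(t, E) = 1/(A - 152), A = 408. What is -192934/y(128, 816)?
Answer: -49391104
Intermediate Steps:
y(t, E) = 1/256 (y(t, E) = 1/(408 - 152) = 1/256)
-192934/y(128, 816) = -192934/1/256 = -192934*256 = -49391104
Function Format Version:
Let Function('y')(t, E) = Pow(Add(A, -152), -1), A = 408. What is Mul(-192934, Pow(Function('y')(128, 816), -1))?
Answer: -49391104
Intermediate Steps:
Function('y')(t, E) = Rational(1, 256) (Function('y')(t, E) = Pow(Add(408, -152), -1) = Pow(256, -1) = Rational(1, 256))
Mul(-192934, Pow(Function('y')(128, 816), -1)) = Mul(-192934, Pow(Rational(1, 256), -1)) = Mul(-192934, 256) = -49391104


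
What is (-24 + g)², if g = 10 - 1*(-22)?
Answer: 64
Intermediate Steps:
g = 32 (g = 10 + 22 = 32)
(-24 + g)² = (-24 + 32)² = 8² = 64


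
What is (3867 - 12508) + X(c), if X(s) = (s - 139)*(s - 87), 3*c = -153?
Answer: 17579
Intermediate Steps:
c = -51 (c = (⅓)*(-153) = -51)
X(s) = (-139 + s)*(-87 + s)
(3867 - 12508) + X(c) = (3867 - 12508) + (12093 + (-51)² - 226*(-51)) = -8641 + (12093 + 2601 + 11526) = -8641 + 26220 = 17579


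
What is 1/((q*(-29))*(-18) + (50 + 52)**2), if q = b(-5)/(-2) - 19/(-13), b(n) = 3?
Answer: 13/134991 ≈ 9.6303e-5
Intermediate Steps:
q = -1/26 (q = 3/(-2) - 19/(-13) = 3*(-1/2) - 19*(-1/13) = -3/2 + 19/13 = -1/26 ≈ -0.038462)
1/((q*(-29))*(-18) + (50 + 52)**2) = 1/(-1/26*(-29)*(-18) + (50 + 52)**2) = 1/((29/26)*(-18) + 102**2) = 1/(-261/13 + 10404) = 1/(134991/13) = 13/134991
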